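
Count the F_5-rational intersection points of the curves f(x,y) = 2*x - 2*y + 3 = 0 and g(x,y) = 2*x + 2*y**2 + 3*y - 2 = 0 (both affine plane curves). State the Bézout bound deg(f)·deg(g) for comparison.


Common zeros: {(1, 0)}; count = 1; Bézout bound = 2.

deg(f) = 1, deg(g) = 2, so Bézout bound = 2.
Scan x ∈ F_5. For each x, list the y ∈ F_5 with f(x, y) ≡ 0 and those with g(x, y) ≡ 0 (mod 5); the common zeros in that column are the intersection.
  x = 0: f ≡ 0 at y ∈ {4}; g ≡ 0 at y ∈ {3}; common: ∅.
  x = 1: f ≡ 0 at y ∈ {0}; g ≡ 0 at y ∈ {0, 1}; common: {0}.
  x = 2: f ≡ 0 at y ∈ {1}; g ≡ 0 at y ∈ ∅; common: ∅.
  x = 3: f ≡ 0 at y ∈ {2}; g ≡ 0 at y ∈ ∅; common: ∅.
  x = 4: f ≡ 0 at y ∈ {3}; g ≡ 0 at y ∈ {2, 4}; common: ∅.
Collecting: common zeros = {(1, 0)}, so the count is 1.
Comparison with the Bézout bound: 1 ≤ 2 = deg(f)·deg(g), as expected for curves with no common component (the affine F_5-count falls short of the bound because intersections may lie at infinity, over extension fields, or carry multiplicity).


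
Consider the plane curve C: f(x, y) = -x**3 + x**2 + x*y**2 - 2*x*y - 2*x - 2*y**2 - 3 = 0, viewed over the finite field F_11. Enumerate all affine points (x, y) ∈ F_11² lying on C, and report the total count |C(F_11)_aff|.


Affine F_11-points: {(0, 2), (0, 9), (2, 0), (3, 8), (3, 9), (5, 2), (5, 5), (7, 2), (7, 3), (9, 3), (9, 9), (10, 1), (10, 7)}; count = 13.

For each of the 121 pairs (x, y) ∈ F_11², evaluate f(x, y) mod 11. Record the zeros.
  x = 0: [0↦8, 1↦6, 2↦0, 3↦1, 4↦9, 5↦2, 6↦2, 7↦9, 8↦1, 9↦0, 10↦6]  zeros at y ∈ {2, 9}
  x = 1: [0↦6, 1↦3, 2↦9, 3↦2, 4↦4, 5↦4, 6↦2, 7↦9, 8↦3, 9↦6, 10↦7]  zeros at y ∈ ∅
  x = 2: [0↦0, 1↦7, 2↦3, 3↦10, 4↦6, 5↦2, 6↦9, 7↦5, 8↦1, 9↦8, 10↦4]  zeros at y ∈ {0}
  x = 3: [0↦6, 1↦1, 2↦9, 3↦8, 4↦9, 5↦1, 6↦6, 7↦2, 8↦0, 9↦0, 10↦2]  zeros at y ∈ {8, 9}
  x = 4: [0↦7, 1↦1, 2↦10, 3↦1, 4↦7, 5↦6, 6↦9, 7↦5, 8↦5, 9↦9, 10↦6]  zeros at y ∈ ∅
  x = 5: [0↦8, 1↦1, 2↦0, 3↦5, 4↦5, 5↦0, 6↦1, 7↦8, 8↦10, 9↦7, 10↦10]  zeros at y ∈ {2, 5}
  x = 6: [0↦3, 1↦6, 2↦6, 3↦3, 4↦8, 5↦10, 6↦9, 7↦5, 8↦9, 9↦10, 10↦8]  zeros at y ∈ ∅
  x = 7: [0↦8, 1↦10, 2↦0, 3↦0, 4↦10, 5↦8, 6↦5, 7↦1, 8↦7, 9↦1, 10↦5]  zeros at y ∈ {2, 3}
  x = 8: [0↦6, 1↦7, 2↦9, 3↦1, 4↦5, 5↦10, 6↦5, 7↦1, 8↦9, 9↦7, 10↦6]  zeros at y ∈ ∅
  x = 9: [0↦2, 1↦2, 2↦5, 3↦0, 4↦9, 5↦10, 6↦3, 7↦10, 8↦9, 9↦0, 10↦5]  zeros at y ∈ {3, 9}
  x = 10: [0↦1, 1↦0, 2↦4, 3↦2, 4↦5, 5↦2, 6↦4, 7↦0, 8↦1, 9↦7, 10↦7]  zeros at y ∈ {1, 7}
Collecting zeros: affine points = {(0, 2), (0, 9), (2, 0), (3, 8), (3, 9), (5, 2), (5, 5), (7, 2), (7, 3), (9, 3), (9, 9), (10, 1), (10, 7)}.
Total count |C(F_11)_aff| = 13.


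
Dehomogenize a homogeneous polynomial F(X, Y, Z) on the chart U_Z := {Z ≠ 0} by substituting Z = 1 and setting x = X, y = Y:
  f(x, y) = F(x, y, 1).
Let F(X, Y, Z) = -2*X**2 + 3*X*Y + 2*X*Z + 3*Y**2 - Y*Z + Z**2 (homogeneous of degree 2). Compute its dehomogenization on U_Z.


f(x, y) = -2*x**2 + 3*x*y + 2*x + 3*y**2 - y + 1

On U_Z we set Z = 1. Each monomial c·X^i·Y^j·Z^k in F becomes c·x^i·y^j·1^k = c·x^i·y^j.
Substituting Z = 1: F(X, Y, 1) = -2*x**2 + 3*x*y + 2*x + 3*y**2 - y + 1.
Note: deg(f) ≤ deg(F) = 2; strict inequality happens when F is divisible by Z (lost terms).


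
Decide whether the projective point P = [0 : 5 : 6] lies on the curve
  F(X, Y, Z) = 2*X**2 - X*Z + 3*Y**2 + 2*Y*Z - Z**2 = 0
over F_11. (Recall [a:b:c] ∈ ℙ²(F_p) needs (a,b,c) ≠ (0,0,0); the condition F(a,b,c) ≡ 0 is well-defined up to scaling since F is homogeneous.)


F(0,5,6) ≡ 0 (mod 11); P is on the curve.

Evaluate F(0, 5, 6) term-by-term (mod 11).
  2*X**2 ↦ 2·0·1·1 = 0
  -X*Z ↦ -1·0·1·6 = 0
  3*Y**2 ↦ 3·1·25·1 = 75
  2*Y*Z ↦ 2·1·5·6 = 60
  -Z**2 ↦ -1·1·1·36 = -36
Sum: F(0, 5, 6) = (0) + (0) + (75) + (60) + (-36) = 99.
Reducing mod 11: 99 ≡ 0 (mod 11).
Since F(a, b, c) ≡ 0 (mod 11), P lies on the curve.


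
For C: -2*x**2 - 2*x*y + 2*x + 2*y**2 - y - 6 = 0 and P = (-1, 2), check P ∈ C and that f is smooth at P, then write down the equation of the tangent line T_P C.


Tangent line at P: 2*x + 9*y - 16 = 0.

Step 1: f(-1, 2) = 0, so P lies on C.
Step 2: partial derivatives
  f_x(x, y) = -4*x - 2*y + 2, f_y(x, y) = -2*x + 4*y - 1.
  f_x(P) = 2, f_y(P) = 9 (gradient nonzero, so P is smooth).
Step 3: tangent line at P: 2·(x − -1) + 9·(y − 2) = 0.
Expanding: 2*x + 9*y - 16 = 0.


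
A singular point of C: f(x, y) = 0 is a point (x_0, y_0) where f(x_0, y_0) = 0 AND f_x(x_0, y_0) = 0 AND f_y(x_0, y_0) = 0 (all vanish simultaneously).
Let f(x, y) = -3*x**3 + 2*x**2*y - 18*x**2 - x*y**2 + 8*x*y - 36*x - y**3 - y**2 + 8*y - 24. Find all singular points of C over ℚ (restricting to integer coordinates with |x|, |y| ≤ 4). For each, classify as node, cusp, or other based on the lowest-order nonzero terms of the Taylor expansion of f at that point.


Singular points: {(-2, 0)}; classification: cusp.

Compute partial derivatives:
  f_x = -9*x**2 + 4*x*y - 36*x - y**2 + 8*y - 36.
  f_y = 2*x**2 - 2*x*y + 8*x - 3*y**2 - 2*y + 8.
Scan x_0 ∈ {−4, ..., 4}. For each x_0, f_y(x_0, y) is a polynomial in y; find its integer roots y ∈ {−4, ..., 4}, then test f_x and f at those candidates.
  x = -4: f_y(-4, y) = -3*y**2 + 6*y + 8; no integer root y with |y| ≤ 4.
  x = -3: f_y(-3, y) = -3*y**2 + 4*y + 2; no integer root y with |y| ≤ 4.
  x = -2: f_y(-2, y) = -3*y**2 + 2*y; vanishes at y ∈ {0}. (-2, 0): f_x = 0, f = 0 — SINGULAR.
  x = -1: f_y(-1, y) = 2 - 3*y**2; no integer root y with |y| ≤ 4.
  x = 0: f_y(0, y) = -3*y**2 - 2*y + 8; vanishes at y ∈ {-2}. (0, -2): f_x = -56 ≠ 0.
  x = 1: f_y(1, y) = -3*y**2 - 4*y + 18; no integer root y with |y| ≤ 4.
  x = 2: f_y(2, y) = -3*y**2 - 6*y + 32; no integer root y with |y| ≤ 4.
  x = 3: f_y(3, y) = -3*y**2 - 8*y + 50; no integer root y with |y| ≤ 4.
  x = 4: f_y(4, y) = -3*y**2 - 10*y + 72; no integer root y with |y| ≤ 4.
Only singular point on the grid: (-2, 0).
Classify: substitute x = -2 + u, y = 0 + v and expand: f = -3*u**3 + 2*u**2*v - u*v**2 - v**3 + v**2.
No constant or linear terms (consistent with a singular point). Quadratic part: v**2. Cubic part: -3*u**3 + 2*u**2*v - u*v**2 - v**3.
The quadratic part v**2 is a perfect square, so there is a single (double) tangent line v = 0, i.e. y = 0. Restricting the cubic part to that line (v = 0) leaves -3*u**3 ≠ 0, so f is not divisible by v and the branch is v² ≈ 3*u**3 to lowest order — this is a cusp.
Classification: cusp.


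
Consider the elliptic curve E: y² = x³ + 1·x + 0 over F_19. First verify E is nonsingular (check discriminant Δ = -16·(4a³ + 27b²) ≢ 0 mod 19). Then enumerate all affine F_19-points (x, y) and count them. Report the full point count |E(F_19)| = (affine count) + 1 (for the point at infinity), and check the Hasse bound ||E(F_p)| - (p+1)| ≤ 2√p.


Affine points = {(0, 0), (3, 7), (3, 12), (4, 7), (4, 12), (5, 4), (5, 15), (8, 8), (8, 11), (9, 4), (9, 15), (12, 7), (12, 12), (13, 5), (13, 14), (17, 3), (17, 16), (18, 6), (18, 13)}; affine count = 19; |E(F_19)| = 20.

Discriminant check: Δ ∝ 4a³ + 27b² = 4·1³ + 27·0² = 4·1 + 27·0 ≡ 4 (mod 19). Nonzero ⇒ E is nonsingular.
For each x ∈ F_19, compute rhs = x³ + 1·x + 0 mod 19, then count y ∈ F_19 with y² ≡ rhs.
  x = 0: rhs = 0, matching y values: 0 (1 points).
  x = 1: rhs = 2, matching y values: none (0 points).
  x = 2: rhs = 10, matching y values: none (0 points).
  x = 3: rhs = 11, matching y values: 7, 12 (2 points).
  x = 4: rhs = 11, matching y values: 7, 12 (2 points).
  x = 5: rhs = 16, matching y values: 4, 15 (2 points).
  x = 6: rhs = 13, matching y values: none (0 points).
  x = 7: rhs = 8, matching y values: none (0 points).
  x = 8: rhs = 7, matching y values: 8, 11 (2 points).
  x = 9: rhs = 16, matching y values: 4, 15 (2 points).
  x = 10: rhs = 3, matching y values: none (0 points).
  x = 11: rhs = 12, matching y values: none (0 points).
  x = 12: rhs = 11, matching y values: 7, 12 (2 points).
  x = 13: rhs = 6, matching y values: 5, 14 (2 points).
  x = 14: rhs = 3, matching y values: none (0 points).
  x = 15: rhs = 8, matching y values: none (0 points).
  x = 16: rhs = 8, matching y values: none (0 points).
  x = 17: rhs = 9, matching y values: 3, 16 (2 points).
  x = 18: rhs = 17, matching y values: 6, 13 (2 points).
Total affine count: 19.
Full point count |E(F_19)| = 19 + 1 = 20.
Hasse bound: |20 − (19+1)| = |0| = 0 ≤ 2√19 ≈ 8.7178 ✓.


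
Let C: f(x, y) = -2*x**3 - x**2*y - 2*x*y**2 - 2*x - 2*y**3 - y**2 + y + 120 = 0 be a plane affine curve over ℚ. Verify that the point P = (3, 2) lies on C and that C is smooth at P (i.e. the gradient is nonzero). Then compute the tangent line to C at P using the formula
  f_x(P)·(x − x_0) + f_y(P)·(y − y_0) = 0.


Tangent line at P: -76*x - 60*y + 348 = 0.

Step 1: f(3, 2) = 0, so P lies on C.
Step 2: partial derivatives
  f_x(x, y) = -6*x**2 - 2*x*y - 2*y**2 - 2, f_y(x, y) = -x**2 - 4*x*y - 6*y**2 - 2*y + 1.
  f_x(P) = -76, f_y(P) = -60 (gradient nonzero, so P is smooth).
Step 3: tangent line at P: -76·(x − 3) + -60·(y − 2) = 0.
Expanding: -76*x - 60*y + 348 = 0.


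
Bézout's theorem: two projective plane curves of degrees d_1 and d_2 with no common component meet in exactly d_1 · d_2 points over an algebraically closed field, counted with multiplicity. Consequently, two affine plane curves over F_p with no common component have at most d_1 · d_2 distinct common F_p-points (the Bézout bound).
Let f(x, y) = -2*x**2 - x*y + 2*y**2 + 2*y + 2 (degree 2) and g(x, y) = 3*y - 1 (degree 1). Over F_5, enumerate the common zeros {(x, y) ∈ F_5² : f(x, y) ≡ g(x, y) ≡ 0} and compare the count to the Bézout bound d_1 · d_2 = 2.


Common zeros: {(1, 2), (3, 2)}; count = 2; Bézout bound = 2.

deg(f) = 2, deg(g) = 1, so Bézout bound = 2.
Scan x ∈ F_5. For each x, list the y ∈ F_5 with f(x, y) ≡ 0 and those with g(x, y) ≡ 0 (mod 5); the common zeros in that column are the intersection.
  x = 0: f ≡ 0 at y ∈ ∅; g ≡ 0 at y ∈ {2}; common: ∅.
  x = 1: f ≡ 0 at y ∈ {0, 2}; g ≡ 0 at y ∈ {2}; common: {2}.
  x = 2: f ≡ 0 at y ∈ ∅; g ≡ 0 at y ∈ {2}; common: ∅.
  x = 3: f ≡ 0 at y ∈ {1, 2}; g ≡ 0 at y ∈ {2}; common: {2}.
  x = 4: f ≡ 0 at y ∈ {0, 1}; g ≡ 0 at y ∈ {2}; common: ∅.
Collecting: common zeros = {(1, 2), (3, 2)}, so the count is 2.
Comparison with the Bézout bound: 2 ≤ 2 = deg(f)·deg(g), as expected for curves with no common component (the bound is attained).


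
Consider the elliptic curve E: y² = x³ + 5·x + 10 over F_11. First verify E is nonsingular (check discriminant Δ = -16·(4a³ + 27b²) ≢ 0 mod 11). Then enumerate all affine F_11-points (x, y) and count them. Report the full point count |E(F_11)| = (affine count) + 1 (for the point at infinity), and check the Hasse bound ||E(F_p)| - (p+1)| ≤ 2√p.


Affine points = {(1, 4), (1, 7), (6, 5), (6, 6), (7, 5), (7, 6), (8, 1), (8, 10), (9, 5), (9, 6), (10, 2), (10, 9)}; affine count = 12; |E(F_11)| = 13.

Discriminant check: Δ ∝ 4a³ + 27b² = 4·5³ + 27·10² = 4·125 + 27·100 ≡ 10 (mod 11). Nonzero ⇒ E is nonsingular.
For each x ∈ F_11, compute rhs = x³ + 5·x + 10 mod 11, then count y ∈ F_11 with y² ≡ rhs.
  x = 0: rhs = 10, matching y values: none (0 points).
  x = 1: rhs = 5, matching y values: 4, 7 (2 points).
  x = 2: rhs = 6, matching y values: none (0 points).
  x = 3: rhs = 8, matching y values: none (0 points).
  x = 4: rhs = 6, matching y values: none (0 points).
  x = 5: rhs = 6, matching y values: none (0 points).
  x = 6: rhs = 3, matching y values: 5, 6 (2 points).
  x = 7: rhs = 3, matching y values: 5, 6 (2 points).
  x = 8: rhs = 1, matching y values: 1, 10 (2 points).
  x = 9: rhs = 3, matching y values: 5, 6 (2 points).
  x = 10: rhs = 4, matching y values: 2, 9 (2 points).
Total affine count: 12.
Full point count |E(F_11)| = 12 + 1 = 13.
Hasse bound: |13 − (11+1)| = |1| = 1 ≤ 2√11 ≈ 6.6332 ✓.


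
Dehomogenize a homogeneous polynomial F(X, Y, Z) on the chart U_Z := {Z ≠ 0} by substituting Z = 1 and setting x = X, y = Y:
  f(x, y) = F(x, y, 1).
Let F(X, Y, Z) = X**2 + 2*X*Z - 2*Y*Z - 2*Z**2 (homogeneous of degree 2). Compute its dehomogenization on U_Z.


f(x, y) = x**2 + 2*x - 2*y - 2

On U_Z we set Z = 1. Each monomial c·X^i·Y^j·Z^k in F becomes c·x^i·y^j·1^k = c·x^i·y^j.
Substituting Z = 1: F(X, Y, 1) = x**2 + 2*x - 2*y - 2.
Note: deg(f) ≤ deg(F) = 2; strict inequality happens when F is divisible by Z (lost terms).


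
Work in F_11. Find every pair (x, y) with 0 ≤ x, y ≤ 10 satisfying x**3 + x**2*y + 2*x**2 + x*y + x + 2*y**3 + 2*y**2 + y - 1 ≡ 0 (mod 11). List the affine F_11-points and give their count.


Affine F_11-points: {(0, 9), (1, 2), (1, 9), (1, 10), (2, 2), (2, 3), (2, 5), (4, 0), (4, 2), (4, 8), (5, 6), (10, 9)}; count = 12.

For each of the 121 pairs (x, y) ∈ F_11², evaluate f(x, y) mod 11. Record the zeros.
  x = 0: [0↦10, 1↦4, 2↦3, 3↦8, 4↦9, 5↦7, 6↦3, 7↦9, 8↦4, 9↦0, 10↦9]  zeros at y ∈ {9}
  x = 1: [0↦3, 1↦10, 2↦0, 3↦7, 4↦10, 5↦10, 6↦8, 7↦5, 8↦2, 9↦0, 10↦0]  zeros at y ∈ {2, 9, 10}
  x = 2: [0↦6, 1↦6, 2↦0, 3↦0, 4↦7, 5↦0, 6↦2, 7↦3, 8↦4, 9↦6, 10↦10]  zeros at y ∈ {2, 3, 5}
  x = 3: [0↦3, 1↦9, 2↦9, 3↦4, 4↦6, 5↦5, 6↦2, 7↦9, 8↦5, 9↦2, 10↦1]  zeros at y ∈ ∅
  x = 4: [0↦0, 1↦3, 2↦0, 3↦3, 4↦2, 5↦9, 6↦3, 7↦7, 8↦0, 9↦5, 10↦1]  zeros at y ∈ {0, 2, 8}
  x = 5: [0↦3, 1↦5, 2↦1, 3↦3, 4↦1, 5↦7, 6↦0, 7↦3, 8↦6, 9↦10, 10↦5]  zeros at y ∈ {6}
  x = 6: [0↦7, 1↦10, 2↦7, 3↦10, 4↦9, 5↦5, 6↦10, 7↦3, 8↦7, 9↦1, 10↦8]  zeros at y ∈ ∅
  x = 7: [0↦7, 1↦2, 2↦2, 3↦8, 4↦10, 5↦9, 6↦6, 7↦2, 8↦9, 9↦6, 10↦5]  zeros at y ∈ ∅
  x = 8: [0↦9, 1↦9, 2↦3, 3↦3, 4↦10, 5↦3, 6↦5, 7↦6, 8↦7, 9↦9, 10↦2]  zeros at y ∈ ∅
  x = 9: [0↦8, 1↦4, 2↦5, 3↦1, 4↦4, 5↦4, 6↦2, 7↦10, 8↦7, 9↦5, 10↦5]  zeros at y ∈ ∅
  x = 10: [0↦10, 1↦4, 2↦3, 3↦8, 4↦9, 5↦7, 6↦3, 7↦9, 8↦4, 9↦0, 10↦9]  zeros at y ∈ {9}
Collecting zeros: affine points = {(0, 9), (1, 2), (1, 9), (1, 10), (2, 2), (2, 3), (2, 5), (4, 0), (4, 2), (4, 8), (5, 6), (10, 9)}.
Total count |C(F_11)_aff| = 12.


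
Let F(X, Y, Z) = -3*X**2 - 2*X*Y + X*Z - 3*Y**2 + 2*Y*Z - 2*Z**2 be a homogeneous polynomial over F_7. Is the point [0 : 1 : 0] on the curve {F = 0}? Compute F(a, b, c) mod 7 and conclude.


F(0,1,0) ≡ 4 (mod 7); P is NOT on the curve.

Evaluate F(0, 1, 0) term-by-term (mod 7).
  -3*X**2 ↦ -3·0·1·1 = 0
  -2*X*Y ↦ -2·0·1·1 = 0
  X*Z ↦ 1·0·1·0 = 0
  -3*Y**2 ↦ -3·1·1·1 = -3
  2*Y*Z ↦ 2·1·1·0 = 0
  -2*Z**2 ↦ -2·1·1·0 = 0
Sum: F(0, 1, 0) = (0) + (0) + (0) + (-3) + (0) + (0) = -3.
Reducing mod 7: -3 ≡ 4 (mod 7).
Since F(a, b, c) ≡ 4 ≠ 0 (mod 7), P does NOT lie on the curve.


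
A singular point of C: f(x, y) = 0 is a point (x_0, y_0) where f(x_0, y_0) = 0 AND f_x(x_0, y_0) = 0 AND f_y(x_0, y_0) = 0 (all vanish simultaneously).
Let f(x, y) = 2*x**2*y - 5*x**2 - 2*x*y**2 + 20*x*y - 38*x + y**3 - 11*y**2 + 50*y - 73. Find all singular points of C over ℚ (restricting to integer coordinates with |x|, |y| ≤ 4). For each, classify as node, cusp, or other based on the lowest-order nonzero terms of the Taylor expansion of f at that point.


Singular points: {(-3, 2)}; classification: node.

Compute partial derivatives:
  f_x = 4*x*y - 10*x - 2*y**2 + 20*y - 38.
  f_y = 2*x**2 - 4*x*y + 20*x + 3*y**2 - 22*y + 50.
Scan x_0 ∈ {−4, ..., 4}. For each x_0, f_y(x_0, y) is a polynomial in y; find its integer roots y ∈ {−4, ..., 4}, then test f_x and f at those candidates.
  x = -4: f_y(-4, y) = 3*y**2 - 6*y + 2; no integer root y with |y| ≤ 4.
  x = -3: f_y(-3, y) = 3*y**2 - 10*y + 8; vanishes at y ∈ {2}. (-3, 2): f_x = 0, f = 0 — SINGULAR.
  x = -2: f_y(-2, y) = 3*y**2 - 14*y + 18; no integer root y with |y| ≤ 4.
  x = -1: f_y(-1, y) = 3*y**2 - 18*y + 32; no integer root y with |y| ≤ 4.
  x = 0: f_y(0, y) = 3*y**2 - 22*y + 50; no integer root y with |y| ≤ 4.
  x = 1: f_y(1, y) = 3*y**2 - 26*y + 72; no integer root y with |y| ≤ 4.
  x = 2: f_y(2, y) = 3*y**2 - 30*y + 98; no integer root y with |y| ≤ 4.
  x = 3: f_y(3, y) = 3*y**2 - 34*y + 128; no integer root y with |y| ≤ 4.
  x = 4: f_y(4, y) = 3*y**2 - 38*y + 162; no integer root y with |y| ≤ 4.
Only singular point on the grid: (-3, 2).
Classify: substitute x = -3 + u, y = 2 + v and expand: f = 2*u**2*v - u**2 - 2*u*v**2 + v**3 + v**2.
No constant or linear terms (consistent with a singular point). Quadratic part: -u**2 + v**2. Cubic part: 2*u**2*v - 2*u*v**2 + v**3.
The quadratic part v**2 - u**2 = (v − u)(v + u) splits into two distinct linear factors, so there are two distinct tangent lines y − 2 = ±(x − -3) — this is a node (ordinary double point).
Classification: node.


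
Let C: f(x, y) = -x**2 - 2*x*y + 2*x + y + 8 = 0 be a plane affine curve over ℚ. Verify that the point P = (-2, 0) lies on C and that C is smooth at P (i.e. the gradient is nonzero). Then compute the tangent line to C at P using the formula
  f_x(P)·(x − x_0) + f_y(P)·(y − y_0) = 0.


Tangent line at P: 6*x + 5*y + 12 = 0.

Step 1: f(-2, 0) = 0, so P lies on C.
Step 2: partial derivatives
  f_x(x, y) = -2*x - 2*y + 2, f_y(x, y) = 1 - 2*x.
  f_x(P) = 6, f_y(P) = 5 (gradient nonzero, so P is smooth).
Step 3: tangent line at P: 6·(x − -2) + 5·(y − 0) = 0.
Expanding: 6*x + 5*y + 12 = 0.


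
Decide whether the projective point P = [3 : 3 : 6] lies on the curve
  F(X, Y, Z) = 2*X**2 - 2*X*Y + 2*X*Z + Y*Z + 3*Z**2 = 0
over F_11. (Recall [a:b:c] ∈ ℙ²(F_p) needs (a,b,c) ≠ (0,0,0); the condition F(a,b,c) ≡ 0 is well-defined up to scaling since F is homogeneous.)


F(3,3,6) ≡ 8 (mod 11); P is NOT on the curve.

Evaluate F(3, 3, 6) term-by-term (mod 11).
  2*X**2 ↦ 2·9·1·1 = 18
  -2*X*Y ↦ -2·3·3·1 = -18
  2*X*Z ↦ 2·3·1·6 = 36
  Y*Z ↦ 1·1·3·6 = 18
  3*Z**2 ↦ 3·1·1·36 = 108
Sum: F(3, 3, 6) = (18) + (-18) + (36) + (18) + (108) = 162.
Reducing mod 11: 162 ≡ 8 (mod 11).
Since F(a, b, c) ≡ 8 ≠ 0 (mod 11), P does NOT lie on the curve.


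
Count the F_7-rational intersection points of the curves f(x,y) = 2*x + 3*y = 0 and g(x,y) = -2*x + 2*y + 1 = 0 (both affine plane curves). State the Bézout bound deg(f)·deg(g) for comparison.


Common zeros: {(1, 4)}; count = 1; Bézout bound = 1.

deg(f) = 1, deg(g) = 1, so Bézout bound = 1.
Scan x ∈ F_7. For each x, list the y ∈ F_7 with f(x, y) ≡ 0 and those with g(x, y) ≡ 0 (mod 7); the common zeros in that column are the intersection.
  x = 0: f ≡ 0 at y ∈ {0}; g ≡ 0 at y ∈ {3}; common: ∅.
  x = 1: f ≡ 0 at y ∈ {4}; g ≡ 0 at y ∈ {4}; common: {4}.
  x = 2: f ≡ 0 at y ∈ {1}; g ≡ 0 at y ∈ {5}; common: ∅.
  x = 3: f ≡ 0 at y ∈ {5}; g ≡ 0 at y ∈ {6}; common: ∅.
  x = 4: f ≡ 0 at y ∈ {2}; g ≡ 0 at y ∈ {0}; common: ∅.
  x = 5: f ≡ 0 at y ∈ {6}; g ≡ 0 at y ∈ {1}; common: ∅.
  x = 6: f ≡ 0 at y ∈ {3}; g ≡ 0 at y ∈ {2}; common: ∅.
Collecting: common zeros = {(1, 4)}, so the count is 1.
Comparison with the Bézout bound: 1 ≤ 1 = deg(f)·deg(g), as expected for curves with no common component (the bound is attained).


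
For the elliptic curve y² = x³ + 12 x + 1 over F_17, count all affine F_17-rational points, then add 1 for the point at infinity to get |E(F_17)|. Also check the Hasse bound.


Affine points = {(0, 1), (0, 16), (2, 4), (2, 13), (3, 8), (3, 9), (5, 4), (5, 13), (6, 0), (10, 4), (10, 13), (11, 6), (11, 11), (13, 5), (13, 12)}; affine count = 15; |E(F_17)| = 16.

Discriminant check: Δ ∝ 4a³ + 27b² = 4·12³ + 27·1² = 4·1728 + 27·1 ≡ 3 (mod 17). Nonzero ⇒ E is nonsingular.
For each x ∈ F_17, compute rhs = x³ + 12·x + 1 mod 17, then count y ∈ F_17 with y² ≡ rhs.
  x = 0: rhs = 1, matching y values: 1, 16 (2 points).
  x = 1: rhs = 14, matching y values: none (0 points).
  x = 2: rhs = 16, matching y values: 4, 13 (2 points).
  x = 3: rhs = 13, matching y values: 8, 9 (2 points).
  x = 4: rhs = 11, matching y values: none (0 points).
  x = 5: rhs = 16, matching y values: 4, 13 (2 points).
  x = 6: rhs = 0, matching y values: 0 (1 points).
  x = 7: rhs = 3, matching y values: none (0 points).
  x = 8: rhs = 14, matching y values: none (0 points).
  x = 9: rhs = 5, matching y values: none (0 points).
  x = 10: rhs = 16, matching y values: 4, 13 (2 points).
  x = 11: rhs = 2, matching y values: 6, 11 (2 points).
  x = 12: rhs = 3, matching y values: none (0 points).
  x = 13: rhs = 8, matching y values: 5, 12 (2 points).
  x = 14: rhs = 6, matching y values: none (0 points).
  x = 15: rhs = 3, matching y values: none (0 points).
  x = 16: rhs = 5, matching y values: none (0 points).
Total affine count: 15.
Full point count |E(F_17)| = 15 + 1 = 16.
Hasse bound: |16 − (17+1)| = |-2| = 2 ≤ 2√17 ≈ 8.2462 ✓.


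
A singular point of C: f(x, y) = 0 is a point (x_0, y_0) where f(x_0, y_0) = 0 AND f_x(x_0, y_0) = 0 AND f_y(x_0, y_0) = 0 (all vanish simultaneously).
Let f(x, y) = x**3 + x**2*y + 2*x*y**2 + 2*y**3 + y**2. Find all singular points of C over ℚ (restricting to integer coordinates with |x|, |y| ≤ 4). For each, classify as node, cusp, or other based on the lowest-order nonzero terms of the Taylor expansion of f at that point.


Singular points: {(0, 0)}; classification: cusp.

Compute partial derivatives:
  f_x = 3*x**2 + 2*x*y + 2*y**2.
  f_y = x**2 + 4*x*y + 6*y**2 + 2*y.
Scan x_0 ∈ {−4, ..., 4}. For each x_0, f_y(x_0, y) is a polynomial in y; find its integer roots y ∈ {−4, ..., 4}, then test f_x and f at those candidates.
  x = -4: f_y(-4, y) = 6*y**2 - 14*y + 16; no integer root y with |y| ≤ 4.
  x = -3: f_y(-3, y) = 6*y**2 - 10*y + 9; no integer root y with |y| ≤ 4.
  x = -2: f_y(-2, y) = 6*y**2 - 6*y + 4; no integer root y with |y| ≤ 4.
  x = -1: f_y(-1, y) = 6*y**2 - 2*y + 1; no integer root y with |y| ≤ 4.
  x = 0: f_y(0, y) = 6*y**2 + 2*y; vanishes at y ∈ {0}. (0, 0): f_x = 0, f = 0 — SINGULAR.
  x = 1: f_y(1, y) = 6*y**2 + 6*y + 1; no integer root y with |y| ≤ 4.
  x = 2: f_y(2, y) = 6*y**2 + 10*y + 4; vanishes at y ∈ {-1}. (2, -1): f_x = 10 ≠ 0.
  x = 3: f_y(3, y) = 6*y**2 + 14*y + 9; no integer root y with |y| ≤ 4.
  x = 4: f_y(4, y) = 6*y**2 + 18*y + 16; no integer root y with |y| ≤ 4.
Only singular point on the grid: (0, 0).
Classify: substitute x = 0 + u, y = 0 + v and expand: f = u**3 + u**2*v + 2*u*v**2 + 2*v**3 + v**2.
No constant or linear terms (consistent with a singular point). Quadratic part: v**2. Cubic part: u**3 + u**2*v + 2*u*v**2 + 2*v**3.
The quadratic part v**2 is a perfect square, so there is a single (double) tangent line v = 0, i.e. y = 0. Restricting the cubic part to that line (v = 0) leaves u**3 ≠ 0, so f is not divisible by v and the branch is v² ≈ -u**3 to lowest order — this is a cusp.
Classification: cusp.


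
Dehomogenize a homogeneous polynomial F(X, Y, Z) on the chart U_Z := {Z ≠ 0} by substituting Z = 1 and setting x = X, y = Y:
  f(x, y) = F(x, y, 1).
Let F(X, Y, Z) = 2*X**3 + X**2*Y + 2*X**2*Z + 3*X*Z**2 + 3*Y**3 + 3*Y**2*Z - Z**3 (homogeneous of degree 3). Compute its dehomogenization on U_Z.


f(x, y) = 2*x**3 + x**2*y + 2*x**2 + 3*x + 3*y**3 + 3*y**2 - 1

On U_Z we set Z = 1. Each monomial c·X^i·Y^j·Z^k in F becomes c·x^i·y^j·1^k = c·x^i·y^j.
Substituting Z = 1: F(X, Y, 1) = 2*x**3 + x**2*y + 2*x**2 + 3*x + 3*y**3 + 3*y**2 - 1.
Note: deg(f) ≤ deg(F) = 3; strict inequality happens when F is divisible by Z (lost terms).


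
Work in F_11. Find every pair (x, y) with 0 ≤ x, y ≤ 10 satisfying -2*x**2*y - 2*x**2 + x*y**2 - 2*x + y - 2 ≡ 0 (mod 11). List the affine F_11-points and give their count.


Affine F_11-points: {(0, 2), (1, 3), (1, 9), (4, 2), (4, 3), (5, 6), (8, 10), (9, 4), (9, 9), (10, 4), (10, 6)}; count = 11.

For each of the 121 pairs (x, y) ∈ F_11², evaluate f(x, y) mod 11. Record the zeros.
  x = 0: [0↦9, 1↦10, 2↦0, 3↦1, 4↦2, 5↦3, 6↦4, 7↦5, 8↦6, 9↦7, 10↦8]  zeros at y ∈ {2}
  x = 1: [0↦5, 1↦5, 2↦7, 3↦0, 4↦6, 5↦3, 6↦2, 7↦3, 8↦6, 9↦0, 10↦7]  zeros at y ∈ {3, 9}
  x = 2: [0↦8, 1↦3, 2↦2, 3↦5, 4↦1, 5↦1, 6↦5, 7↦2, 8↦3, 9↦8, 10↦6]  zeros at y ∈ ∅
  x = 3: [0↦7, 1↦4, 2↦7, 3↦5, 4↦9, 5↦8, 6↦2, 7↦2, 8↦8, 9↦9, 10↦5]  zeros at y ∈ ∅
  x = 4: [0↦2, 1↦8, 2↦0, 3↦0, 4↦8, 5↦2, 6↦4, 7↦3, 8↦10, 9↦3, 10↦4]  zeros at y ∈ {2, 3}
  x = 5: [0↦4, 1↦4, 2↦3, 3↦1, 4↦9, 5↦5, 6↦0, 7↦5, 8↦9, 9↦1, 10↦3]  zeros at y ∈ {6}
  x = 6: [0↦2, 1↦3, 2↦5, 3↦8, 4↦1, 5↦6, 6↦1, 7↦8, 8↦5, 9↦3, 10↦2]  zeros at y ∈ ∅
  x = 7: [0↦7, 1↦5, 2↦6, 3↦10, 4↦6, 5↦5, 6↦7, 7↦1, 8↦9, 9↦9, 10↦1]  zeros at y ∈ ∅
  x = 8: [0↦8, 1↦10, 2↦6, 3↦7, 4↦2, 5↦2, 6↦7, 7↦6, 8↦10, 9↦8, 10↦0]  zeros at y ∈ {10}
  x = 9: [0↦5, 1↦7, 2↦5, 3↦10, 4↦0, 5↦8, 6↦1, 7↦1, 8↦8, 9↦0, 10↦10]  zeros at y ∈ {4, 9}
  x = 10: [0↦9, 1↦7, 2↦3, 3↦8, 4↦0, 5↦1, 6↦0, 7↦8, 8↦3, 9↦7, 10↦9]  zeros at y ∈ {4, 6}
Collecting zeros: affine points = {(0, 2), (1, 3), (1, 9), (4, 2), (4, 3), (5, 6), (8, 10), (9, 4), (9, 9), (10, 4), (10, 6)}.
Total count |C(F_11)_aff| = 11.


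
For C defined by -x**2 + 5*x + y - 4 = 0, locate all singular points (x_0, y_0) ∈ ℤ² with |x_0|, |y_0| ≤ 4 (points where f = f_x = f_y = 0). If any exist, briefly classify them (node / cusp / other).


No singular points in the scanned grid; C is smooth there.

Compute partial derivatives:
  f_x = 5 - 2*x.
  f_y = 1.
f_y = 1 is a nonzero constant, so f_y never vanishes: no point (x, y) can satisfy f = f_x = f_y = 0. In particular no (x, y) ∈ {−4, ..., 4}² is singular; the curve is smooth.


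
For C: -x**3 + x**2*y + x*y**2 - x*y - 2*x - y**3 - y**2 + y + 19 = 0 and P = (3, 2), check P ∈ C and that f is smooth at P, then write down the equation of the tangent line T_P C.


Tangent line at P: -15*x + 3*y + 39 = 0.

Step 1: f(3, 2) = 0, so P lies on C.
Step 2: partial derivatives
  f_x(x, y) = -3*x**2 + 2*x*y + y**2 - y - 2, f_y(x, y) = x**2 + 2*x*y - x - 3*y**2 - 2*y + 1.
  f_x(P) = -15, f_y(P) = 3 (gradient nonzero, so P is smooth).
Step 3: tangent line at P: -15·(x − 3) + 3·(y − 2) = 0.
Expanding: -15*x + 3*y + 39 = 0.


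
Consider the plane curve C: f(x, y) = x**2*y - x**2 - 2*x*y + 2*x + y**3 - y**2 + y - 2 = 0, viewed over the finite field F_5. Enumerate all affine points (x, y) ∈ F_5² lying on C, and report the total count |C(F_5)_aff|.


Affine F_5-points: {(0, 4), (2, 4), (3, 0), (3, 3), (4, 0), (4, 3)}; count = 6.

For each of the 25 pairs (x, y) ∈ F_5², evaluate f(x, y) mod 5. Record the zeros.
  x = 0: [0↦3, 1↦4, 2↦4, 3↦4, 4↦0]  zeros at y ∈ {4}
  x = 1: [0↦4, 1↦4, 2↦3, 3↦2, 4↦2]  zeros at y ∈ ∅
  x = 2: [0↦3, 1↦4, 2↦4, 3↦4, 4↦0]  zeros at y ∈ {4}
  x = 3: [0↦0, 1↦4, 2↦2, 3↦0, 4↦4]  zeros at y ∈ {0, 3}
  x = 4: [0↦0, 1↦4, 2↦2, 3↦0, 4↦4]  zeros at y ∈ {0, 3}
Collecting zeros: affine points = {(0, 4), (2, 4), (3, 0), (3, 3), (4, 0), (4, 3)}.
Total count |C(F_5)_aff| = 6.


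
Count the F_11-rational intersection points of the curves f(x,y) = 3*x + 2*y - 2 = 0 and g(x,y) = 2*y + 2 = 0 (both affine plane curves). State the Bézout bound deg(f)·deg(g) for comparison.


Common zeros: {(5, 10)}; count = 1; Bézout bound = 1.

deg(f) = 1, deg(g) = 1, so Bézout bound = 1.
Scan x ∈ F_11. For each x, list the y ∈ F_11 with f(x, y) ≡ 0 and those with g(x, y) ≡ 0 (mod 11); the common zeros in that column are the intersection.
  x = 0: f ≡ 0 at y ∈ {1}; g ≡ 0 at y ∈ {10}; common: ∅.
  x = 1: f ≡ 0 at y ∈ {5}; g ≡ 0 at y ∈ {10}; common: ∅.
  x = 2: f ≡ 0 at y ∈ {9}; g ≡ 0 at y ∈ {10}; common: ∅.
  x = 3: f ≡ 0 at y ∈ {2}; g ≡ 0 at y ∈ {10}; common: ∅.
  x = 4: f ≡ 0 at y ∈ {6}; g ≡ 0 at y ∈ {10}; common: ∅.
  x = 5: f ≡ 0 at y ∈ {10}; g ≡ 0 at y ∈ {10}; common: {10}.
  x = 6: f ≡ 0 at y ∈ {3}; g ≡ 0 at y ∈ {10}; common: ∅.
  x = 7: f ≡ 0 at y ∈ {7}; g ≡ 0 at y ∈ {10}; common: ∅.
  x = 8: f ≡ 0 at y ∈ {0}; g ≡ 0 at y ∈ {10}; common: ∅.
  x = 9: f ≡ 0 at y ∈ {4}; g ≡ 0 at y ∈ {10}; common: ∅.
  x = 10: f ≡ 0 at y ∈ {8}; g ≡ 0 at y ∈ {10}; common: ∅.
Collecting: common zeros = {(5, 10)}, so the count is 1.
Comparison with the Bézout bound: 1 ≤ 1 = deg(f)·deg(g), as expected for curves with no common component (the bound is attained).


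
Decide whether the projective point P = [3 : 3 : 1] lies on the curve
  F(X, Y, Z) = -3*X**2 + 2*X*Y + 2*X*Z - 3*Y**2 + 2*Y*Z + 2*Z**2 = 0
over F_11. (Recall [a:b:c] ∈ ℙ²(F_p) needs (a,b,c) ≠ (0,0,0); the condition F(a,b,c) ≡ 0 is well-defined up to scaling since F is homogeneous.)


F(3,3,1) ≡ 0 (mod 11); P is on the curve.

Evaluate F(3, 3, 1) term-by-term (mod 11).
  -3*X**2 ↦ -3·9·1·1 = -27
  2*X*Y ↦ 2·3·3·1 = 18
  2*X*Z ↦ 2·3·1·1 = 6
  -3*Y**2 ↦ -3·1·9·1 = -27
  2*Y*Z ↦ 2·1·3·1 = 6
  2*Z**2 ↦ 2·1·1·1 = 2
Sum: F(3, 3, 1) = (-27) + (18) + (6) + (-27) + (6) + (2) = -22.
Reducing mod 11: -22 ≡ 0 (mod 11).
Since F(a, b, c) ≡ 0 (mod 11), P lies on the curve.


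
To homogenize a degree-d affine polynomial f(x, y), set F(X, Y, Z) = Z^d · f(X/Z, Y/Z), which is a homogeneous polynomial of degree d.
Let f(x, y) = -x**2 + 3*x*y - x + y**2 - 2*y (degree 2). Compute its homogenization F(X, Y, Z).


F(X, Y, Z) = -X**2 + 3*X*Y - X*Z + Y**2 - 2*Y*Z

deg(f) = 2.
Substitute x = X/Z, y = Y/Z into f, then multiply by Z^2.
  monomial -1·x^2·y^0 ↦ -1·X^2·Y^0·Z^0.
  monomial 3·x^1·y^1 ↦ 3·X^1·Y^1·Z^0.
  monomial -1·x^1·y^0 ↦ -1·X^1·Y^0·Z^1.
  monomial 1·x^0·y^2 ↦ 1·X^0·Y^2·Z^0.
  monomial -2·x^0·y^1 ↦ -2·X^0·Y^1·Z^1.
Collecting: F(X, Y, Z) = -X**2 + 3*X*Y - X*Z + Y**2 - 2*Y*Z.


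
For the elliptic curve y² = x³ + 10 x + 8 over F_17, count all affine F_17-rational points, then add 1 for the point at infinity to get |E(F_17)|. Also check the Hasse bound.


Affine points = {(0, 5), (0, 12), (1, 6), (1, 11), (2, 6), (2, 11), (5, 8), (5, 9), (7, 8), (7, 9), (11, 2), (11, 15), (14, 6), (14, 11)}; affine count = 14; |E(F_17)| = 15.

Discriminant check: Δ ∝ 4a³ + 27b² = 4·10³ + 27·8² = 4·1000 + 27·64 ≡ 16 (mod 17). Nonzero ⇒ E is nonsingular.
For each x ∈ F_17, compute rhs = x³ + 10·x + 8 mod 17, then count y ∈ F_17 with y² ≡ rhs.
  x = 0: rhs = 8, matching y values: 5, 12 (2 points).
  x = 1: rhs = 2, matching y values: 6, 11 (2 points).
  x = 2: rhs = 2, matching y values: 6, 11 (2 points).
  x = 3: rhs = 14, matching y values: none (0 points).
  x = 4: rhs = 10, matching y values: none (0 points).
  x = 5: rhs = 13, matching y values: 8, 9 (2 points).
  x = 6: rhs = 12, matching y values: none (0 points).
  x = 7: rhs = 13, matching y values: 8, 9 (2 points).
  x = 8: rhs = 5, matching y values: none (0 points).
  x = 9: rhs = 11, matching y values: none (0 points).
  x = 10: rhs = 3, matching y values: none (0 points).
  x = 11: rhs = 4, matching y values: 2, 15 (2 points).
  x = 12: rhs = 3, matching y values: none (0 points).
  x = 13: rhs = 6, matching y values: none (0 points).
  x = 14: rhs = 2, matching y values: 6, 11 (2 points).
  x = 15: rhs = 14, matching y values: none (0 points).
  x = 16: rhs = 14, matching y values: none (0 points).
Total affine count: 14.
Full point count |E(F_17)| = 14 + 1 = 15.
Hasse bound: |15 − (17+1)| = |-3| = 3 ≤ 2√17 ≈ 8.2462 ✓.


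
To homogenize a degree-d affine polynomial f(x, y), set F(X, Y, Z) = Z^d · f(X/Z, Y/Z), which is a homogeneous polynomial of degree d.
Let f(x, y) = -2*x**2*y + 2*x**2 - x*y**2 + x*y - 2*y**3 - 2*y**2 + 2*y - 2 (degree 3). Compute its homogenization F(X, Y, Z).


F(X, Y, Z) = -2*X**2*Y + 2*X**2*Z - X*Y**2 + X*Y*Z - 2*Y**3 - 2*Y**2*Z + 2*Y*Z**2 - 2*Z**3

deg(f) = 3.
Substitute x = X/Z, y = Y/Z into f, then multiply by Z^3.
  monomial -2·x^2·y^1 ↦ -2·X^2·Y^1·Z^0.
  monomial 2·x^2·y^0 ↦ 2·X^2·Y^0·Z^1.
  monomial -1·x^1·y^2 ↦ -1·X^1·Y^2·Z^0.
  monomial 1·x^1·y^1 ↦ 1·X^1·Y^1·Z^1.
  monomial -2·x^0·y^3 ↦ -2·X^0·Y^3·Z^0.
  monomial -2·x^0·y^2 ↦ -2·X^0·Y^2·Z^1.
  monomial 2·x^0·y^1 ↦ 2·X^0·Y^1·Z^2.
  monomial -2·x^0·y^0 ↦ -2·X^0·Y^0·Z^3.
Collecting: F(X, Y, Z) = -2*X**2*Y + 2*X**2*Z - X*Y**2 + X*Y*Z - 2*Y**3 - 2*Y**2*Z + 2*Y*Z**2 - 2*Z**3.


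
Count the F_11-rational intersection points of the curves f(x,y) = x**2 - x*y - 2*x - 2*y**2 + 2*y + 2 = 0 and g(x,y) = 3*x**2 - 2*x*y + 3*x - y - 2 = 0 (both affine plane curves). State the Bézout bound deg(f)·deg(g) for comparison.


Common zeros: {(1, 5), (2, 1)}; count = 2; Bézout bound = 4.

deg(f) = 2, deg(g) = 2, so Bézout bound = 4.
Scan x ∈ F_11. For each x, list the y ∈ F_11 with f(x, y) ≡ 0 and those with g(x, y) ≡ 0 (mod 11); the common zeros in that column are the intersection.
  x = 0: f ≡ 0 at y ∈ {4, 8}; g ≡ 0 at y ∈ {9}; common: ∅.
  x = 1: f ≡ 0 at y ∈ {1, 5}; g ≡ 0 at y ∈ {5}; common: {5}.
  x = 2: f ≡ 0 at y ∈ {1, 10}; g ≡ 0 at y ∈ {1}; common: {1}.
  x = 3: f ≡ 0 at y ∈ ∅; g ≡ 0 at y ∈ {8}; common: ∅.
  x = 4: f ≡ 0 at y ∈ ∅; g ≡ 0 at y ∈ {4}; common: ∅.
  x = 5: f ≡ 0 at y ∈ ∅; g ≡ 0 at y ∈ {0, 1, 2, 3, 4, 5, 6, 7, 8, 9, 10}; common: ∅.
  x = 6: f ≡ 0 at y ∈ {4, 5}; g ≡ 0 at y ∈ {7}; common: ∅.
  x = 7: f ≡ 0 at y ∈ ∅; g ≡ 0 at y ∈ {3}; common: ∅.
  x = 8: f ≡ 0 at y ∈ ∅; g ≡ 0 at y ∈ {10}; common: ∅.
  x = 9: f ≡ 0 at y ∈ ∅; g ≡ 0 at y ∈ {6}; common: ∅.
  x = 10: f ≡ 0 at y ∈ {8, 10}; g ≡ 0 at y ∈ {2}; common: ∅.
Collecting: common zeros = {(1, 5), (2, 1)}, so the count is 2.
Comparison with the Bézout bound: 2 ≤ 4 = deg(f)·deg(g), as expected for curves with no common component (the affine F_11-count falls short of the bound because intersections may lie at infinity, over extension fields, or carry multiplicity).


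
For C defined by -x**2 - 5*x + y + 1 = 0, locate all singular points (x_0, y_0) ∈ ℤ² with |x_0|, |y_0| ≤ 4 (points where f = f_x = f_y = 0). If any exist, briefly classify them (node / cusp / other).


No singular points in the scanned grid; C is smooth there.

Compute partial derivatives:
  f_x = -2*x - 5.
  f_y = 1.
f_y = 1 is a nonzero constant, so f_y never vanishes: no point (x, y) can satisfy f = f_x = f_y = 0. In particular no (x, y) ∈ {−4, ..., 4}² is singular; the curve is smooth.


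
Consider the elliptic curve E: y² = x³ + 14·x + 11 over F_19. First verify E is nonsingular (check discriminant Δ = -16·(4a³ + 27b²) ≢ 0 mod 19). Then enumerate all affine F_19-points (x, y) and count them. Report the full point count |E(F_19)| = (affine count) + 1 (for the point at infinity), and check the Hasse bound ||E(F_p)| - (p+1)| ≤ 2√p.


Affine points = {(0, 7), (0, 12), (1, 8), (1, 11), (2, 3), (2, 16), (3, 2), (3, 17), (4, 6), (4, 13), (5, 4), (5, 15), (6, 8), (6, 11), (9, 7), (9, 12), (10, 7), (10, 12), (12, 8), (12, 11), (14, 5), (14, 14), (15, 9), (15, 10)}; affine count = 24; |E(F_19)| = 25.

Discriminant check: Δ ∝ 4a³ + 27b² = 4·14³ + 27·11² = 4·2744 + 27·121 ≡ 12 (mod 19). Nonzero ⇒ E is nonsingular.
For each x ∈ F_19, compute rhs = x³ + 14·x + 11 mod 19, then count y ∈ F_19 with y² ≡ rhs.
  x = 0: rhs = 11, matching y values: 7, 12 (2 points).
  x = 1: rhs = 7, matching y values: 8, 11 (2 points).
  x = 2: rhs = 9, matching y values: 3, 16 (2 points).
  x = 3: rhs = 4, matching y values: 2, 17 (2 points).
  x = 4: rhs = 17, matching y values: 6, 13 (2 points).
  x = 5: rhs = 16, matching y values: 4, 15 (2 points).
  x = 6: rhs = 7, matching y values: 8, 11 (2 points).
  x = 7: rhs = 15, matching y values: none (0 points).
  x = 8: rhs = 8, matching y values: none (0 points).
  x = 9: rhs = 11, matching y values: 7, 12 (2 points).
  x = 10: rhs = 11, matching y values: 7, 12 (2 points).
  x = 11: rhs = 14, matching y values: none (0 points).
  x = 12: rhs = 7, matching y values: 8, 11 (2 points).
  x = 13: rhs = 15, matching y values: none (0 points).
  x = 14: rhs = 6, matching y values: 5, 14 (2 points).
  x = 15: rhs = 5, matching y values: 9, 10 (2 points).
  x = 16: rhs = 18, matching y values: none (0 points).
  x = 17: rhs = 13, matching y values: none (0 points).
  x = 18: rhs = 15, matching y values: none (0 points).
Total affine count: 24.
Full point count |E(F_19)| = 24 + 1 = 25.
Hasse bound: |25 − (19+1)| = |5| = 5 ≤ 2√19 ≈ 8.7178 ✓.


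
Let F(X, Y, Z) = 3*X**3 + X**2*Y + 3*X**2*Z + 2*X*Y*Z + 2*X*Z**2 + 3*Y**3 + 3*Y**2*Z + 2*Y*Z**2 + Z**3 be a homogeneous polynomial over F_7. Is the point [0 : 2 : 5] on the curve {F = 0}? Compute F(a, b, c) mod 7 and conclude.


F(0,2,5) ≡ 1 (mod 7); P is NOT on the curve.

Evaluate F(0, 2, 5) term-by-term (mod 7).
  3*X**3 ↦ 3·0·1·1 = 0
  X**2*Y ↦ 1·0·2·1 = 0
  3*X**2*Z ↦ 3·0·1·5 = 0
  2*X*Y*Z ↦ 2·0·2·5 = 0
  2*X*Z**2 ↦ 2·0·1·25 = 0
  3*Y**3 ↦ 3·1·8·1 = 24
  3*Y**2*Z ↦ 3·1·4·5 = 60
  2*Y*Z**2 ↦ 2·1·2·25 = 100
  Z**3 ↦ 1·1·1·125 = 125
Sum: F(0, 2, 5) = (0) + (0) + (0) + (0) + (0) + (24) + (60) + (100) + (125) = 309.
Reducing mod 7: 309 ≡ 1 (mod 7).
Since F(a, b, c) ≡ 1 ≠ 0 (mod 7), P does NOT lie on the curve.


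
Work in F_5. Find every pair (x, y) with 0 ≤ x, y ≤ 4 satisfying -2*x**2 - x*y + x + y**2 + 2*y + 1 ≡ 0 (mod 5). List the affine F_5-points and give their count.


Affine F_5-points: {(0, 4), (1, 0), (1, 4), (2, 0)}; count = 4.

For each of the 25 pairs (x, y) ∈ F_5², evaluate f(x, y) mod 5. Record the zeros.
  x = 0: [0↦1, 1↦4, 2↦4, 3↦1, 4↦0]  zeros at y ∈ {4}
  x = 1: [0↦0, 1↦2, 2↦1, 3↦2, 4↦0]  zeros at y ∈ {0, 4}
  x = 2: [0↦0, 1↦1, 2↦4, 3↦4, 4↦1]  zeros at y ∈ {0}
  x = 3: [0↦1, 1↦1, 2↦3, 3↦2, 4↦3]  zeros at y ∈ ∅
  x = 4: [0↦3, 1↦2, 2↦3, 3↦1, 4↦1]  zeros at y ∈ ∅
Collecting zeros: affine points = {(0, 4), (1, 0), (1, 4), (2, 0)}.
Total count |C(F_5)_aff| = 4.


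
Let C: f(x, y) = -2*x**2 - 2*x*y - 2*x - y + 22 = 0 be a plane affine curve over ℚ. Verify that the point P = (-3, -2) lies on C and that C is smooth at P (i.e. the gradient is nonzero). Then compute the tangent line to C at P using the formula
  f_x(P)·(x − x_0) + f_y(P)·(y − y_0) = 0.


Tangent line at P: 14*x + 5*y + 52 = 0.

Step 1: f(-3, -2) = 0, so P lies on C.
Step 2: partial derivatives
  f_x(x, y) = -4*x - 2*y - 2, f_y(x, y) = -2*x - 1.
  f_x(P) = 14, f_y(P) = 5 (gradient nonzero, so P is smooth).
Step 3: tangent line at P: 14·(x − -3) + 5·(y − -2) = 0.
Expanding: 14*x + 5*y + 52 = 0.


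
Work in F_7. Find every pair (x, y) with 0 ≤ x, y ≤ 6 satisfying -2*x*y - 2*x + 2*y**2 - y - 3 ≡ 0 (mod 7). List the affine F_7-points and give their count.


Affine F_7-points: {(0, 5), (0, 6), (1, 6), (2, 0), (2, 6), (3, 1), (3, 6), (4, 2), (4, 6), (5, 3), (5, 6), (6, 4), (6, 6)}; count = 13.

For each of the 49 pairs (x, y) ∈ F_7², evaluate f(x, y) mod 7. Record the zeros.
  x = 0: [0↦4, 1↦5, 2↦3, 3↦5, 4↦4, 5↦0, 6↦0]  zeros at y ∈ {5, 6}
  x = 1: [0↦2, 1↦1, 2↦4, 3↦4, 4↦1, 5↦2, 6↦0]  zeros at y ∈ {6}
  x = 2: [0↦0, 1↦4, 2↦5, 3↦3, 4↦5, 5↦4, 6↦0]  zeros at y ∈ {0, 6}
  x = 3: [0↦5, 1↦0, 2↦6, 3↦2, 4↦2, 5↦6, 6↦0]  zeros at y ∈ {1, 6}
  x = 4: [0↦3, 1↦3, 2↦0, 3↦1, 4↦6, 5↦1, 6↦0]  zeros at y ∈ {2, 6}
  x = 5: [0↦1, 1↦6, 2↦1, 3↦0, 4↦3, 5↦3, 6↦0]  zeros at y ∈ {3, 6}
  x = 6: [0↦6, 1↦2, 2↦2, 3↦6, 4↦0, 5↦5, 6↦0]  zeros at y ∈ {4, 6}
Collecting zeros: affine points = {(0, 5), (0, 6), (1, 6), (2, 0), (2, 6), (3, 1), (3, 6), (4, 2), (4, 6), (5, 3), (5, 6), (6, 4), (6, 6)}.
Total count |C(F_7)_aff| = 13.
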